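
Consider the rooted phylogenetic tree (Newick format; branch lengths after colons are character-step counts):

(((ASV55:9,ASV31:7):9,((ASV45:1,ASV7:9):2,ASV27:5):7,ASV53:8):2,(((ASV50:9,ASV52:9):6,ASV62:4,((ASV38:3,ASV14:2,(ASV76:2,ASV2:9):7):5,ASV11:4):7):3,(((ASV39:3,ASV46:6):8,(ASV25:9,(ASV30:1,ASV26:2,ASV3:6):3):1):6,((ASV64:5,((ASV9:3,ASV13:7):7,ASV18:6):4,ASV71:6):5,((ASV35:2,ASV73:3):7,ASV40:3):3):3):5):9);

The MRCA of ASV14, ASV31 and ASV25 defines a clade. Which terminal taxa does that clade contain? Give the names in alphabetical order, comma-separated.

ASV11, ASV13, ASV14, ASV18, ASV2, ASV25, ASV26, ASV27, ASV3, ASV30, ASV31, ASV35, ASV38, ASV39, ASV40, ASV45, ASV46, ASV50, ASV52, ASV53, ASV55, ASV62, ASV64, ASV7, ASV71, ASV73, ASV76, ASV9

Tracing ASV14: it sits inside (ASV38,ASV14,(ASV76,ASV2)).
Tracing ASV31: it sits inside (ASV55,ASV31).
Tracing ASV25: it sits inside (ASV25,(ASV30,ASV26,ASV3)).
The smallest clade enclosing all 3 is the whole tree (their MRCA is the root), so the answer is all 28 tips in alphabetical order.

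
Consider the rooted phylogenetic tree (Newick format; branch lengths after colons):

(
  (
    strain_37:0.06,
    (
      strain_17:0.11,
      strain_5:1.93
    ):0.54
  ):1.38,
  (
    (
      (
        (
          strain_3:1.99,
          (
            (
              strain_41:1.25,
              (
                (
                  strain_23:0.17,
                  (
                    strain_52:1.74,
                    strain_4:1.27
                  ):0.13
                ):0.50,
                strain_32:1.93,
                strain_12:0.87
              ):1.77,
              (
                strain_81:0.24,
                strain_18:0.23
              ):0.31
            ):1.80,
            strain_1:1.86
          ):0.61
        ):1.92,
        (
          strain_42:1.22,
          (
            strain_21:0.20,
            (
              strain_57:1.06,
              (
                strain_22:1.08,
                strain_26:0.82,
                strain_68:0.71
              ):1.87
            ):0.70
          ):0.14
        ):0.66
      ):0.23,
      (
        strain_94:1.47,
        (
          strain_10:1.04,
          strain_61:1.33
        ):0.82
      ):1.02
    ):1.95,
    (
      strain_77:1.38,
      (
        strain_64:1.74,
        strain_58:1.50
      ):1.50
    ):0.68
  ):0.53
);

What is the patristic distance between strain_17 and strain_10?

The path runs strain_17 → … → MRCA → … → strain_10; the MRCA is the root of the tree.
Branch lengths along that path: 0.11 + 0.54 + 1.38 + 0.53 + 1.95 + 1.02 + 0.82 + 1.04 = 7.39.

7.39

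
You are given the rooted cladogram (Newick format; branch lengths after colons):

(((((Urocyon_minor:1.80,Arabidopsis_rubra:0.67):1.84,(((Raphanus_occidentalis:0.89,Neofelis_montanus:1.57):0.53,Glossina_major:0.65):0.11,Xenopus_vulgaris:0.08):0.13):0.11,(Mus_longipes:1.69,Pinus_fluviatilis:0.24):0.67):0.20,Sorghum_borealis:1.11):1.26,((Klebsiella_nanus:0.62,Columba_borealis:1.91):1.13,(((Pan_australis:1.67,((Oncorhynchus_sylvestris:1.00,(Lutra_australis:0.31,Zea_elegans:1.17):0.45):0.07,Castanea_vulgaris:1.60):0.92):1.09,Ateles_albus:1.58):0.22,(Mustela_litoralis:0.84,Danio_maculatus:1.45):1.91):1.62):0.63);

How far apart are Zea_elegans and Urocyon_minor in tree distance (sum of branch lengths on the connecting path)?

11.38

The path runs Zea_elegans → … → MRCA → … → Urocyon_minor; the MRCA is the root of the tree.
Branch lengths along that path: 1.17 + 0.45 + 0.07 + 0.92 + 1.09 + 0.22 + 1.62 + 0.63 + 1.26 + 0.20 + 0.11 + 1.84 + 1.80 = 11.38.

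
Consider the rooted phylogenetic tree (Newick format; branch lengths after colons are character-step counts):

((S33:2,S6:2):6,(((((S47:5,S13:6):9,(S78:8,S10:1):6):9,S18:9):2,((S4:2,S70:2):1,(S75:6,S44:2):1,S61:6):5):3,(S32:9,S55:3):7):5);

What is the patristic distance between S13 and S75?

The path runs S13 → … → MRCA → … → S75; the MRCA is the node subtending ((((S47,S13),(S78,S10)),S18),((S4,S70),(S75,S44),S61)).
Branch lengths along that path: 6 + 9 + 9 + 2 + 5 + 1 + 6 = 38.

38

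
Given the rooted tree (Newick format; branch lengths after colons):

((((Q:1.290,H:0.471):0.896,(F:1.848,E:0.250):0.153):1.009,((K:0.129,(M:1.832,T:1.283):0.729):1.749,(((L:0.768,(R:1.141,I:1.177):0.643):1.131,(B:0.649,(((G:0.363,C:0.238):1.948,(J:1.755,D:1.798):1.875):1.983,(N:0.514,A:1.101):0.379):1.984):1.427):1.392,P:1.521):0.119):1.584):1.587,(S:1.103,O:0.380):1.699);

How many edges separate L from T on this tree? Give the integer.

7

The MRCA of L and T is the node subtending ((K,(M,T)),(((L,(R,I)),(B,(((G,C),(J,D)),(N,A)))),P)).
From L up to that node: 4 branches. From T up to the same node: 3 branches. Total: 4 + 3 = 7.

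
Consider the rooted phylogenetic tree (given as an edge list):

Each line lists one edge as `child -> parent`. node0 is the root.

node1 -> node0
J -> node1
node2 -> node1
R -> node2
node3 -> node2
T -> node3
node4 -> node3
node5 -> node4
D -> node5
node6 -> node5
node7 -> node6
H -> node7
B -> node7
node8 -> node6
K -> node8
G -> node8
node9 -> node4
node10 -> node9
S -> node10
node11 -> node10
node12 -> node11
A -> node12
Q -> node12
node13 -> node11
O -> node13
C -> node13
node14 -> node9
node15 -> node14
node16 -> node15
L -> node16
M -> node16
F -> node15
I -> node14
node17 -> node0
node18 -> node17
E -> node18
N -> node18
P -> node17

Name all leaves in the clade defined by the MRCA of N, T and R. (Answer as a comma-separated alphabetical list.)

A, B, C, D, E, F, G, H, I, J, K, L, M, N, O, P, Q, R, S, T

Tracing N: it sits inside (E,N).
Tracing T: it sits inside (T,((D,((H,B),(K,G))),((S,((A,Q),(O,C))),(((L,M),F),I)))).
Tracing R: it sits inside (R,(T,((D,((H,B),(K,G))),((S,((A,Q),(O,C))),(((L,M),F),I))))).
The smallest clade enclosing all 3 is the whole tree (their MRCA is the root), so the answer is all 20 tips in alphabetical order.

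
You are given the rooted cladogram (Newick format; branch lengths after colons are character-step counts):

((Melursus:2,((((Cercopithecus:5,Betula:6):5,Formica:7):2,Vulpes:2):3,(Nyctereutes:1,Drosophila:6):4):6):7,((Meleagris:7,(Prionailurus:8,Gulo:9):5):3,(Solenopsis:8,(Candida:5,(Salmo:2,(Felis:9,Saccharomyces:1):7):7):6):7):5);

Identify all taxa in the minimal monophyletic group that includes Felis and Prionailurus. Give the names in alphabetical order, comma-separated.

Candida, Felis, Gulo, Meleagris, Prionailurus, Saccharomyces, Salmo, Solenopsis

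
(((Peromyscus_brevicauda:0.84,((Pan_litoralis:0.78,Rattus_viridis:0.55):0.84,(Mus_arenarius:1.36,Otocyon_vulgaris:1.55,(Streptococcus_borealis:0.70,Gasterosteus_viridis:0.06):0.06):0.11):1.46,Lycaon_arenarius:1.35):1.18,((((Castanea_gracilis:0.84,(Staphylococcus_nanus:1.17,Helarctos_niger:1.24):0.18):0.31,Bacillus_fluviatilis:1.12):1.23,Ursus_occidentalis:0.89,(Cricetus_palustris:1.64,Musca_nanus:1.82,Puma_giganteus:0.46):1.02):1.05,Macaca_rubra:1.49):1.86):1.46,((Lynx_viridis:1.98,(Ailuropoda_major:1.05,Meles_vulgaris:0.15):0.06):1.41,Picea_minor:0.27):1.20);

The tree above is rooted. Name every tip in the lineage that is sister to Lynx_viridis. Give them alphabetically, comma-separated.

Lynx_viridis attaches to the tree at the node subtending (Lynx_viridis,(Ailuropoda_major,Meles_vulgaris)).
The other lineage descending from that same node — the sister group — is (Ailuropoda_major,Meles_vulgaris); its 2 tips in alphabetical order are the answer.

Ailuropoda_major, Meles_vulgaris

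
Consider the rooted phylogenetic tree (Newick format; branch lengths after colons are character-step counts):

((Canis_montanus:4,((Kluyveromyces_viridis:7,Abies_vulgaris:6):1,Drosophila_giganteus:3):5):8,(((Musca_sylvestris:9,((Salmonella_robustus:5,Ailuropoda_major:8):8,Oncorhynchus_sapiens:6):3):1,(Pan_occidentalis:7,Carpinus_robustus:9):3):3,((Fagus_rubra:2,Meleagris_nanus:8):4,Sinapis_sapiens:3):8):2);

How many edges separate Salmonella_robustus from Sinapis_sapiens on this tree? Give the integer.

The MRCA of Salmonella_robustus and Sinapis_sapiens is the node subtending (((Musca_sylvestris,((Salmonella_robustus,Ailuropoda_major),Oncorhynchus_sapiens)),(Pan_occidentalis,Carpinus_robustus)),((Fagus_rubra,Meleagris_nanus),Sinapis_sapiens)).
From Salmonella_robustus up to that node: 5 branches. From Sinapis_sapiens up to the same node: 2 branches. Total: 5 + 2 = 7.

7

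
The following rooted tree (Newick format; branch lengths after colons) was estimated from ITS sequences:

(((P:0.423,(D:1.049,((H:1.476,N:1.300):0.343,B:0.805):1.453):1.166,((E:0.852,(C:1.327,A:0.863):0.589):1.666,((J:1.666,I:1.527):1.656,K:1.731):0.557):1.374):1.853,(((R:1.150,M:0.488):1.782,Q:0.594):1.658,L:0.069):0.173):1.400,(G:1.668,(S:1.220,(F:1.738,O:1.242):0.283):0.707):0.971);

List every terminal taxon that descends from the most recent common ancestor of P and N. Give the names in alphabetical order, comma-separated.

Tracing P: it sits inside (P,(D,((H,N),B)),((E,(C,A)),((J,I),K))).
Tracing N: it sits inside (H,N).
The smallest clade enclosing both is (P,(D,((H,N),B)),((E,(C,A)),((J,I),K))); the answer is its 11 terminal taxa in alphabetical order.

A, B, C, D, E, H, I, J, K, N, P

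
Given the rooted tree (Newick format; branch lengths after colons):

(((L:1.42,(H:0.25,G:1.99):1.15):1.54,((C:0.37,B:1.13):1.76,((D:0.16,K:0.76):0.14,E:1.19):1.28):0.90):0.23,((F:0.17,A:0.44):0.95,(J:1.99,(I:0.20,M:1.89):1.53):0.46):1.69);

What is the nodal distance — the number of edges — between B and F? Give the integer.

7

The MRCA of B and F is the root of the tree.
From B up to that node: 4 branches. From F up to the same node: 3 branches. Total: 4 + 3 = 7.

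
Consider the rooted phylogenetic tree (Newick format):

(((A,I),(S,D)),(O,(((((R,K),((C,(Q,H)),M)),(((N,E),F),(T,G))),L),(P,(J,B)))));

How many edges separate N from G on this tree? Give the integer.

5

The MRCA of N and G is the node subtending (((N,E),F),(T,G)).
From N up to that node: 3 branches. From G up to the same node: 2 branches. Total: 3 + 2 = 5.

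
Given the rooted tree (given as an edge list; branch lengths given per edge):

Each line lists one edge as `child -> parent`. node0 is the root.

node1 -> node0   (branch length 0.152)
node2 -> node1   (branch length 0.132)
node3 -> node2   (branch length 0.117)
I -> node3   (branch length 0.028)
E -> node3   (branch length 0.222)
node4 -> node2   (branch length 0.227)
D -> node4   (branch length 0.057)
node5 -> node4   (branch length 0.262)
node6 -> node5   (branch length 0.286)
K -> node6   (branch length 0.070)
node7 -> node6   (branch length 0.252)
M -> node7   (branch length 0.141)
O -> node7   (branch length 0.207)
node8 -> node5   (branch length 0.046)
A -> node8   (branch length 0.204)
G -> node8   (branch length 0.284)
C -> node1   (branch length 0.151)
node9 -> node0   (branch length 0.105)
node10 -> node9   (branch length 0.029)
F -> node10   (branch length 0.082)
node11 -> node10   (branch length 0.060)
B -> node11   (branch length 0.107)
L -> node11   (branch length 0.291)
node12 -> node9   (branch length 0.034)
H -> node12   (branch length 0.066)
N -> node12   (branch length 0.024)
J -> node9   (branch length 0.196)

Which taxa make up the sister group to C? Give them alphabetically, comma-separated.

A, D, E, G, I, K, M, O

C attaches to the tree at the node subtending (((I,E),(D,((K,(M,O)),(A,G)))),C).
The other lineage descending from that same node — the sister group — is ((I,E),(D,((K,(M,O)),(A,G)))); its 8 tips in alphabetical order are the answer.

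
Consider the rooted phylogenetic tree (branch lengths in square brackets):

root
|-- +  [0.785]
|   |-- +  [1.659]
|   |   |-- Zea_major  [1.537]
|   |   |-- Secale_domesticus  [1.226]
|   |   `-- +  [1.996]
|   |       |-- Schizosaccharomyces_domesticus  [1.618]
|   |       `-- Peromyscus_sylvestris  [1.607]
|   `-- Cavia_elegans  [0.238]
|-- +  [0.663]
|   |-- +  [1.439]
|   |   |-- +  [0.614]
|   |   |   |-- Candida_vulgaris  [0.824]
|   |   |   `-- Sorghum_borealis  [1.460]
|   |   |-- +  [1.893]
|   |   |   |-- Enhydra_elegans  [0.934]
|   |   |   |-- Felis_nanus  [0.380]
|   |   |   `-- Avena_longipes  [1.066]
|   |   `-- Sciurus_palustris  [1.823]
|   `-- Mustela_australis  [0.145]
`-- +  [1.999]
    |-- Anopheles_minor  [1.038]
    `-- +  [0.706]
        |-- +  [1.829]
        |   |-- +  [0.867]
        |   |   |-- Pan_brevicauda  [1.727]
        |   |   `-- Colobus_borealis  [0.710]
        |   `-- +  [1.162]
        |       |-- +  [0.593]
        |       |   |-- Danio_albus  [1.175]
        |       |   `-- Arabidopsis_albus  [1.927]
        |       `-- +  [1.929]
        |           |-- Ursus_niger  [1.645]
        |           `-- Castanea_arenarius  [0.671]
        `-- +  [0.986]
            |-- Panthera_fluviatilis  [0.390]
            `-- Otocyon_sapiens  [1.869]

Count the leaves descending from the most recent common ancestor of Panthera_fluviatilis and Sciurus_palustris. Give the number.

21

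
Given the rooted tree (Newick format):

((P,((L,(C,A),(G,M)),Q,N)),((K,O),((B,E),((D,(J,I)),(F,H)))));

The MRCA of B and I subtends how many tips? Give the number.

7

The MRCA of B and I is the node subtending ((B,E),((D,(J,I)),(F,H))).
That clade contains 7 terminal taxa: B, D, E, F, H, I, J.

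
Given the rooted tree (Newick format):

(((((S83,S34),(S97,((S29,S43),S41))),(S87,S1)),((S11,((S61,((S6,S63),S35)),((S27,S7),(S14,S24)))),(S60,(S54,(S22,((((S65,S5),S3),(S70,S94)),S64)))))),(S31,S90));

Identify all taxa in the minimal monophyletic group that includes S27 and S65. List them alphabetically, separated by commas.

Tracing S27: it sits inside (S27,S7).
Tracing S65: it sits inside (S65,S5).
The smallest clade enclosing both is ((S11,((S61,((S6,S63),S35)),((S27,S7),(S14,S24)))),(S60,(S54,(S22,((((S65,S5),S3),(S70,S94)),S64))))); the answer is its 18 terminal taxa in alphabetical order.

S11, S14, S22, S24, S27, S3, S35, S5, S54, S6, S60, S61, S63, S64, S65, S7, S70, S94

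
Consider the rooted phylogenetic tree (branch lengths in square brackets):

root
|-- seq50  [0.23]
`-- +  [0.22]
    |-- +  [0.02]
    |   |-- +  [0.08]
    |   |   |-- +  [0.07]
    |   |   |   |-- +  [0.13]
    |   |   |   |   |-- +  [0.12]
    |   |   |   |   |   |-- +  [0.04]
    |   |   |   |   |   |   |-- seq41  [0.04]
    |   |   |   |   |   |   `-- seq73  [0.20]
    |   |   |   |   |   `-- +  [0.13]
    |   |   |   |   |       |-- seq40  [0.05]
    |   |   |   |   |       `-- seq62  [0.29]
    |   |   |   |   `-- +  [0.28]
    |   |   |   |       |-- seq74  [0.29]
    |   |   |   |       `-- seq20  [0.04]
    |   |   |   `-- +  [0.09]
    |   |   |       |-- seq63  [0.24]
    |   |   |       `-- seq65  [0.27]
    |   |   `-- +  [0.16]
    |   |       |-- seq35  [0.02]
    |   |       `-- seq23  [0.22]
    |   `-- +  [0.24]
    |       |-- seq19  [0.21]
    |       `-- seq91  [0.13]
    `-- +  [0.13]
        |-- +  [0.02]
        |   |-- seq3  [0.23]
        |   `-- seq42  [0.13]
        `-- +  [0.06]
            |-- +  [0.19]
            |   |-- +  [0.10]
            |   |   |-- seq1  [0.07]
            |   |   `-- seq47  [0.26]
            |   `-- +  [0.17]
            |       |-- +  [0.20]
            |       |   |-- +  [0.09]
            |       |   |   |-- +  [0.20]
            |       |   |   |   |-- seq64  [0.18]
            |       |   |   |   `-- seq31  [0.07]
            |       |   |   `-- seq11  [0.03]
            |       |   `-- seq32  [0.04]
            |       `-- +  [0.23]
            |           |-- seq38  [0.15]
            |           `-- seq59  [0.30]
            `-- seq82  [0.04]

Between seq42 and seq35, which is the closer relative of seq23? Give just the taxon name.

The MRCA of seq23 and seq35 subtends (seq35,seq23) (2 taxa).
The MRCA of seq23 and seq42 subtends (((((((seq41,seq73),(seq40,seq62)),(seq74,seq20)),(seq63,seq65)),(seq35,seq23)),(seq19,seq91)),((seq3,seq42),(((seq1,seq47),((((seq64,seq31),seq11),seq32),(seq38,seq59))),seq82))) (23 taxa).
The first is nested inside the second, so seq23 shares a more recent common ancestor with seq35.

seq35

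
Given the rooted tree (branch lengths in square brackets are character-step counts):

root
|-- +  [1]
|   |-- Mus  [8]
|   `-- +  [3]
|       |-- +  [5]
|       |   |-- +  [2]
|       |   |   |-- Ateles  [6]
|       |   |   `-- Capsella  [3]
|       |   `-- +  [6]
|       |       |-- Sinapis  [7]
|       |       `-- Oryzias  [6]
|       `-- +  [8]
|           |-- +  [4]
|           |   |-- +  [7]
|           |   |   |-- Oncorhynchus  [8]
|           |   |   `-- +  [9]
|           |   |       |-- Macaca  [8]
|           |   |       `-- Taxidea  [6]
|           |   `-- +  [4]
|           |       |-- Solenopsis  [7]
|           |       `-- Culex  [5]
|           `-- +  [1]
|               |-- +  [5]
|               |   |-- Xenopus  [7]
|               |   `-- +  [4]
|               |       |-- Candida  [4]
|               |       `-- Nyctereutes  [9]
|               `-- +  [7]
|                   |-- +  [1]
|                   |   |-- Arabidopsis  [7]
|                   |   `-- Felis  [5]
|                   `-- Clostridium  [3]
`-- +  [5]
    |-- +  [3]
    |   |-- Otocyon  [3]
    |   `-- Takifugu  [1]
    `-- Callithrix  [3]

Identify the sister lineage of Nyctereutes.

Nyctereutes attaches to the tree at the node subtending (Candida,Nyctereutes).
The other lineage descending from that same node — the sister group — is the single tip Candida.

Candida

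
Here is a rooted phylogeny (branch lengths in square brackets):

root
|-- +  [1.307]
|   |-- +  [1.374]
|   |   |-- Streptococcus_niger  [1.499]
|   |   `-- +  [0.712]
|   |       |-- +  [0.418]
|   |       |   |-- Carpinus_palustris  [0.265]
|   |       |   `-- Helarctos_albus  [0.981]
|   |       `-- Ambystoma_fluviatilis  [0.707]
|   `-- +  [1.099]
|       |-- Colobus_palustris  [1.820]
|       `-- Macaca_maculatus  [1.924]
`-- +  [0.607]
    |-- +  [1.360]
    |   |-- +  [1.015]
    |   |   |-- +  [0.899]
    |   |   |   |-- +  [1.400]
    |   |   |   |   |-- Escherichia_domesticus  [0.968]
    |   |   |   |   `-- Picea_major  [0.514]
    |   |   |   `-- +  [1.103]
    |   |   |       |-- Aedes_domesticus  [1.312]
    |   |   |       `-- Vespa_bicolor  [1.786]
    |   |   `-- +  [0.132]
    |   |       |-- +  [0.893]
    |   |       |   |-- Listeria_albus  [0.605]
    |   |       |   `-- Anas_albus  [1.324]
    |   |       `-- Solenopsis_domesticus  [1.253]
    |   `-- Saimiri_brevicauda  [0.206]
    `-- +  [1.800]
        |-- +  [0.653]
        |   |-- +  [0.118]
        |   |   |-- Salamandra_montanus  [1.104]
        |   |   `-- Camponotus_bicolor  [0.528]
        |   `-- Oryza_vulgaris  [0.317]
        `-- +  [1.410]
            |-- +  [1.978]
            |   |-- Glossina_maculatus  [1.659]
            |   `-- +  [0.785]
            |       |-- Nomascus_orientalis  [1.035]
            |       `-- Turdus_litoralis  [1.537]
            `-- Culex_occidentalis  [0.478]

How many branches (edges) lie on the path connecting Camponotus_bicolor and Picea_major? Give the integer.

9

The MRCA of Camponotus_bicolor and Picea_major is the node subtending (((((Escherichia_domesticus,Picea_major),(Aedes_domesticus,Vespa_bicolor)),((Listeria_albus,Anas_albus),Solenopsis_domesticus)),Saimiri_brevicauda),(((Salamandra_montanus,Camponotus_bicolor),Oryza_vulgaris),((Glossina_maculatus,(Nomascus_orientalis,Turdus_litoralis)),Culex_occidentalis))).
From Camponotus_bicolor up to that node: 4 branches. From Picea_major up to the same node: 5 branches. Total: 4 + 5 = 9.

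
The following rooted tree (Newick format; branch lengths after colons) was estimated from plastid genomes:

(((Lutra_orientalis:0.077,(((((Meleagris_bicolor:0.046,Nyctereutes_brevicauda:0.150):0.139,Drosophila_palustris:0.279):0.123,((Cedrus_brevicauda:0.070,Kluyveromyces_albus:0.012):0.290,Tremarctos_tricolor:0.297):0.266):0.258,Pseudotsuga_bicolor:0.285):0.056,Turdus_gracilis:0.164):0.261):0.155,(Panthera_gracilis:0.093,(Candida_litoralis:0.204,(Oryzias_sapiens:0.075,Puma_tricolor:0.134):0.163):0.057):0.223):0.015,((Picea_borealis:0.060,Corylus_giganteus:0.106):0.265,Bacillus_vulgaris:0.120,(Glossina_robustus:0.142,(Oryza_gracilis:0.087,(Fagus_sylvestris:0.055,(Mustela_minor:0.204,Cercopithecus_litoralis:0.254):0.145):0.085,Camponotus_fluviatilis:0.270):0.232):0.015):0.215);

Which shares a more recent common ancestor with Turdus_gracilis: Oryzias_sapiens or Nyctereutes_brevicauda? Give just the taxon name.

The MRCA of Turdus_gracilis and Nyctereutes_brevicauda subtends (((((Meleagris_bicolor,Nyctereutes_brevicauda),Drosophila_palustris),((Cedrus_brevicauda,Kluyveromyces_albus),Tremarctos_tricolor)),Pseudotsuga_bicolor),Turdus_gracilis) (8 taxa).
The MRCA of Turdus_gracilis and Oryzias_sapiens subtends ((Lutra_orientalis,(((((Meleagris_bicolor,Nyctereutes_brevicauda),Drosophila_palustris),((Cedrus_brevicauda,Kluyveromyces_albus),Tremarctos_tricolor)),Pseudotsuga_bicolor),Turdus_gracilis)),(Panthera_gracilis,(Candida_litoralis,(Oryzias_sapiens,Puma_tricolor)))) (13 taxa).
The first is nested inside the second, so Turdus_gracilis shares a more recent common ancestor with Nyctereutes_brevicauda.

Nyctereutes_brevicauda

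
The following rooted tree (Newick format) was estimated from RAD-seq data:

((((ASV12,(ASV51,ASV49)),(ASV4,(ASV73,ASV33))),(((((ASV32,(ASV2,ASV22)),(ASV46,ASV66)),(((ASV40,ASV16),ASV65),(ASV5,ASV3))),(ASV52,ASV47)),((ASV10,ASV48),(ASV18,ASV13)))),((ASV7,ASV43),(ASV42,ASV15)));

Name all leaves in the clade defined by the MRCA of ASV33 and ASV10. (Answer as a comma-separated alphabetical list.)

ASV10, ASV12, ASV13, ASV16, ASV18, ASV2, ASV22, ASV3, ASV32, ASV33, ASV4, ASV40, ASV46, ASV47, ASV48, ASV49, ASV5, ASV51, ASV52, ASV65, ASV66, ASV73

Tracing ASV33: it sits inside (ASV73,ASV33).
Tracing ASV10: it sits inside (ASV10,ASV48).
The smallest clade enclosing both is (((ASV12,(ASV51,ASV49)),(ASV4,(ASV73,ASV33))),(((((ASV32,(ASV2,ASV22)),(ASV46,ASV66)),(((ASV40,ASV16),ASV65),(ASV5,ASV3))),(ASV52,ASV47)),((ASV10,ASV48),(ASV18,ASV13)))); the answer is its 22 terminal taxa in alphabetical order.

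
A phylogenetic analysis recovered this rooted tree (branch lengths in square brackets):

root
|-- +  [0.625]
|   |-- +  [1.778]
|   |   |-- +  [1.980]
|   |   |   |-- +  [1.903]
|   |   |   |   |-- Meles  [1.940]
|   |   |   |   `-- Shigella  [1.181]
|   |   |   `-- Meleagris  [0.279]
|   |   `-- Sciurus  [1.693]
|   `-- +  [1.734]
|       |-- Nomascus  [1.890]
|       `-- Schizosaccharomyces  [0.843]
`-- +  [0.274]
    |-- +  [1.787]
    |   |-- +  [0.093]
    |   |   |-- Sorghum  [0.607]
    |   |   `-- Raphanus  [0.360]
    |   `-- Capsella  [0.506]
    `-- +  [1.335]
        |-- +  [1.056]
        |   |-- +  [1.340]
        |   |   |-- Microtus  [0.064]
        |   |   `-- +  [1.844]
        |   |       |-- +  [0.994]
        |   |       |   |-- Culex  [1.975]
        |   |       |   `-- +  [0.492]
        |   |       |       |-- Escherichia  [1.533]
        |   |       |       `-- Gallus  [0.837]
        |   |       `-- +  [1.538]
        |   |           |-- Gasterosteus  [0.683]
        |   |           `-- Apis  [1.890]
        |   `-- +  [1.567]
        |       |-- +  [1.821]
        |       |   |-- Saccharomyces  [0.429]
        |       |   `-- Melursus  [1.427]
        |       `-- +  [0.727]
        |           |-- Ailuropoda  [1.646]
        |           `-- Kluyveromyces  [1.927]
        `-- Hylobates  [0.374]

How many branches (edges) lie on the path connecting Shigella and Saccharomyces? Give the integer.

11

The MRCA of Shigella and Saccharomyces is the root of the tree.
From Shigella up to that node: 5 branches. From Saccharomyces up to the same node: 6 branches. Total: 5 + 6 = 11.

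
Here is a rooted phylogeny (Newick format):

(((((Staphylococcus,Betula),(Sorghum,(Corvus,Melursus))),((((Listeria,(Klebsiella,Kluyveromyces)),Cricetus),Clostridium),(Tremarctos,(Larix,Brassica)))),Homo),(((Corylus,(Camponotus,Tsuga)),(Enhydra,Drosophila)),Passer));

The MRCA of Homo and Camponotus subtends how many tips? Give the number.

20

The MRCA of Homo and Camponotus is the root, so the clade is the entire tree.
That clade contains 20 terminal taxa: Betula, Brassica, Camponotus, Clostridium, Corvus, Corylus, Cricetus, Drosophila, Enhydra, Homo, Klebsiella, Kluyveromyces, Larix, Listeria, Melursus, Passer, Sorghum, Staphylococcus, Tremarctos, Tsuga.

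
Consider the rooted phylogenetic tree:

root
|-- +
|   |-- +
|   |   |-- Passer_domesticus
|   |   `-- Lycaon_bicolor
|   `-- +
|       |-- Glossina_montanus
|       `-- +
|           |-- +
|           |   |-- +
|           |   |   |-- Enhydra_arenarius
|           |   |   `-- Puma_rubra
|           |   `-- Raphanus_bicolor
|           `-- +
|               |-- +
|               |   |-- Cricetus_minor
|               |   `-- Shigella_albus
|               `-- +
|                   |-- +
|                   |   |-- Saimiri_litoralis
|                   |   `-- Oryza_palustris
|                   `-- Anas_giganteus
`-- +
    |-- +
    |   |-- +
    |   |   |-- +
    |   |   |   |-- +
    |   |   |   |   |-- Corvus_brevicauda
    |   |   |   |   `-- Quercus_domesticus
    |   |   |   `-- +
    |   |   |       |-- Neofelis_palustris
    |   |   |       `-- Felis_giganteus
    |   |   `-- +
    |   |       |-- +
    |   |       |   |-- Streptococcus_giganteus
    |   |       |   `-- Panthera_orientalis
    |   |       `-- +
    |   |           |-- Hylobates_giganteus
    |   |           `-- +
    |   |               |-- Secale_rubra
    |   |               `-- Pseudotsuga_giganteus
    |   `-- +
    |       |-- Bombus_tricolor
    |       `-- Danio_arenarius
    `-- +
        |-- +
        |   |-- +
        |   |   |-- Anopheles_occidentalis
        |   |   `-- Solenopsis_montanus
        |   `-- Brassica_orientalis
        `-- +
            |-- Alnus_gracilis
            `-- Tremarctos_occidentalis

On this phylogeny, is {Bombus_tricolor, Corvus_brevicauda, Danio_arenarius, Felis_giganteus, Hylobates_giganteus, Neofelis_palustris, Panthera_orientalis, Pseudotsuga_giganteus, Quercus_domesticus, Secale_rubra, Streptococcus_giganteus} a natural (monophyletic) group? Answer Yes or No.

The most recent common ancestor of these taxa subtends ((((Corvus_brevicauda,Quercus_domesticus),(Neofelis_palustris,Felis_giganteus)),((Streptococcus_giganteus,Panthera_orientalis),(Hylobates_giganteus,(Secale_rubra,Pseudotsuga_giganteus)))),(Bombus_tricolor,Danio_arenarius)).
That clade has exactly 11 tips — every listed taxon and nothing else — so the group is monophyletic.

Yes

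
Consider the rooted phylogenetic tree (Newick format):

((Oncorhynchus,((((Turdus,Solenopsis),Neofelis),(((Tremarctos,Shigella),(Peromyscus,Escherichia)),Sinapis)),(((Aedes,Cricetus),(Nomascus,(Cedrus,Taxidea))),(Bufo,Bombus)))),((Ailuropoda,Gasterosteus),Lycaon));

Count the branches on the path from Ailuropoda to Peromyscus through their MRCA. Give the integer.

10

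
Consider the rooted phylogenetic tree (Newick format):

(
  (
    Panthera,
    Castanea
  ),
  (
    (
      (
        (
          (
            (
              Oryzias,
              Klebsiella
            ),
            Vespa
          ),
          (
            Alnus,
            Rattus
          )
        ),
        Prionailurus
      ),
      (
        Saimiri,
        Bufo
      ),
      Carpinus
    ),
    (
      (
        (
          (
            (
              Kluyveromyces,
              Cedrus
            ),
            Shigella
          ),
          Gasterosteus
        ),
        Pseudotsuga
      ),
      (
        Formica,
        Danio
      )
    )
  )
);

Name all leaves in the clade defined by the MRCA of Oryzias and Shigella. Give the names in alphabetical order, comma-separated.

Alnus, Bufo, Carpinus, Cedrus, Danio, Formica, Gasterosteus, Klebsiella, Kluyveromyces, Oryzias, Prionailurus, Pseudotsuga, Rattus, Saimiri, Shigella, Vespa

Tracing Oryzias: it sits inside (Oryzias,Klebsiella).
Tracing Shigella: it sits inside ((Kluyveromyces,Cedrus),Shigella).
The smallest clade enclosing both is ((((((Oryzias,Klebsiella),Vespa),(Alnus,Rattus)),Prionailurus),(Saimiri,Bufo),Carpinus),(((((Kluyveromyces,Cedrus),Shigella),Gasterosteus),Pseudotsuga),(Formica,Danio))); the answer is its 16 terminal taxa in alphabetical order.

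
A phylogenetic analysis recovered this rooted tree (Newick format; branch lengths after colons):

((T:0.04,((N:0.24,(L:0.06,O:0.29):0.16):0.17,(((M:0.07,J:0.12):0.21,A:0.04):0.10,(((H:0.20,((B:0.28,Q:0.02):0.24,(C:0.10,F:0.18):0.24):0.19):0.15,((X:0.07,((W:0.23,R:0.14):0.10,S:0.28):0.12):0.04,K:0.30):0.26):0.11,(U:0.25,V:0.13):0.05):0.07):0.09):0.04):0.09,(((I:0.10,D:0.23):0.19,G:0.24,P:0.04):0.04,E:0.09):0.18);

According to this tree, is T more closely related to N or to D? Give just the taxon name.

N

The MRCA of T and N subtends (T,((N,(L,O)),(((M,J),A),(((H,((B,Q),(C,F))),((X,((W,R),S)),K)),(U,V))))) (19 taxa).
The MRCA of T and D is the root, subtending the entire tree (24 taxa).
The first is nested inside the second, so T shares a more recent common ancestor with N.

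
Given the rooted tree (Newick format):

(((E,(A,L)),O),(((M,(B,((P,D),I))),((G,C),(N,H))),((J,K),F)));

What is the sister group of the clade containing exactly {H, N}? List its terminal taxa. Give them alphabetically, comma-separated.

C, G

The clade containing exactly {H, N} attaches to the tree at the node subtending ((G,C),(N,H)).
The other lineage descending from that same node — the sister group — is (G,C); its 2 tips in alphabetical order are the answer.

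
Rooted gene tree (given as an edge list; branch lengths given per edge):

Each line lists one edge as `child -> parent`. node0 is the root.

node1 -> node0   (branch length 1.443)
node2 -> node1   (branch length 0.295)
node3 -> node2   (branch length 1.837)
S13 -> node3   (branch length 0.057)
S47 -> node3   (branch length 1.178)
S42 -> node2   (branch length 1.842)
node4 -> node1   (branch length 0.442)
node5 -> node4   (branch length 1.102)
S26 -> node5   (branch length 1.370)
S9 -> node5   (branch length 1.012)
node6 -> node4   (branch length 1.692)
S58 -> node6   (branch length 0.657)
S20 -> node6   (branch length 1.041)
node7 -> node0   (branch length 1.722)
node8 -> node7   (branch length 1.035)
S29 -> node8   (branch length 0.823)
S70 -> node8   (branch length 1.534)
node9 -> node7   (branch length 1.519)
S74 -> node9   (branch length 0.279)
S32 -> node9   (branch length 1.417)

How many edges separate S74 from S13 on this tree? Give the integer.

7

The MRCA of S74 and S13 is the root of the tree.
From S74 up to that node: 3 branches. From S13 up to the same node: 4 branches. Total: 3 + 4 = 7.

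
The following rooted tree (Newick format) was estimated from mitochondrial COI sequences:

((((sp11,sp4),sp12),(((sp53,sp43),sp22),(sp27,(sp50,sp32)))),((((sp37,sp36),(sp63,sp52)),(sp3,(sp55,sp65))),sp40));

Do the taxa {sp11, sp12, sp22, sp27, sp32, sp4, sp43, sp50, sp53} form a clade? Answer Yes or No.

The most recent common ancestor of these taxa subtends (((sp11,sp4),sp12),(((sp53,sp43),sp22),(sp27,(sp50,sp32)))).
That clade has exactly 9 tips — every listed taxon and nothing else — so the group is monophyletic.

Yes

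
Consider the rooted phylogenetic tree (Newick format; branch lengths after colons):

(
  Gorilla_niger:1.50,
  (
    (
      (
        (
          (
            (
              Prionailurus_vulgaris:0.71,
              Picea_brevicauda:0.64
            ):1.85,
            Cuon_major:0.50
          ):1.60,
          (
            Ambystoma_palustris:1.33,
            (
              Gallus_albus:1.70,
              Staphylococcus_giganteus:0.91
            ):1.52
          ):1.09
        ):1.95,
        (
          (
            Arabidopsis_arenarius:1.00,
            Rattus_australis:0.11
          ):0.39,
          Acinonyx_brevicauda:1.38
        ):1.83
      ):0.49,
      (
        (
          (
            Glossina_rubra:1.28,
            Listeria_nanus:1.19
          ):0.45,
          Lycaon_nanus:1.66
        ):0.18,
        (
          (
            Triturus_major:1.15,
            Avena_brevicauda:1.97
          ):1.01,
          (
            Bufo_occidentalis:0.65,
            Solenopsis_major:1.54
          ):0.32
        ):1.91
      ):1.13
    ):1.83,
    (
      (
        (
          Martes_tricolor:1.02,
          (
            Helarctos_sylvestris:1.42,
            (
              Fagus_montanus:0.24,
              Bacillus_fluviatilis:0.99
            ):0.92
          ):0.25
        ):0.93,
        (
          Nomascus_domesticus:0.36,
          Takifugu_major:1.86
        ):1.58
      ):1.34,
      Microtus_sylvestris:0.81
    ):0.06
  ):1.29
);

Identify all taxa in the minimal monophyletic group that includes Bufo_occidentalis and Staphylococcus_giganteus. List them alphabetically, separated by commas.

Acinonyx_brevicauda, Ambystoma_palustris, Arabidopsis_arenarius, Avena_brevicauda, Bufo_occidentalis, Cuon_major, Gallus_albus, Glossina_rubra, Listeria_nanus, Lycaon_nanus, Picea_brevicauda, Prionailurus_vulgaris, Rattus_australis, Solenopsis_major, Staphylococcus_giganteus, Triturus_major

Tracing Bufo_occidentalis: it sits inside (Bufo_occidentalis,Solenopsis_major).
Tracing Staphylococcus_giganteus: it sits inside (Gallus_albus,Staphylococcus_giganteus).
The smallest clade enclosing both is (((((Prionailurus_vulgaris,Picea_brevicauda),Cuon_major),(Ambystoma_palustris,(Gallus_albus,Staphylococcus_giganteus))),((Arabidopsis_arenarius,Rattus_australis),Acinonyx_brevicauda)),(((Glossina_rubra,Listeria_nanus),Lycaon_nanus),((Triturus_major,Avena_brevicauda),(Bufo_occidentalis,Solenopsis_major)))); the answer is its 16 terminal taxa in alphabetical order.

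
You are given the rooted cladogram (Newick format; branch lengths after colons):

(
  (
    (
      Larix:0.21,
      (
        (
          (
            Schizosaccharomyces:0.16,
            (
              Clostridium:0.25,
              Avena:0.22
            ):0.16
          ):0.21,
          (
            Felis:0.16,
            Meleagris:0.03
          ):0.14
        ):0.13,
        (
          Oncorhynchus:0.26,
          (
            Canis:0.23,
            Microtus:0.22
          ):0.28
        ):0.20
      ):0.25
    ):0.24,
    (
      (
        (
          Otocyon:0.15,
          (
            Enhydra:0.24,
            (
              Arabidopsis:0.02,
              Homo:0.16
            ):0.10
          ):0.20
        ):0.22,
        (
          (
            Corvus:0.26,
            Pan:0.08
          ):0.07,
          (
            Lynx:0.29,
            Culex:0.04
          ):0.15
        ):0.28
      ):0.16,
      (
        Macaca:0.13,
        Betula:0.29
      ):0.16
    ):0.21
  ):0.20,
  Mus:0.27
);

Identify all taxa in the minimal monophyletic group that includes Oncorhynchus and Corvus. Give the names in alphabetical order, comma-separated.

Tracing Oncorhynchus: it sits inside (Oncorhynchus,(Canis,Microtus)).
Tracing Corvus: it sits inside (Corvus,Pan).
The smallest clade enclosing both is ((Larix,(((Schizosaccharomyces,(Clostridium,Avena)),(Felis,Meleagris)),(Oncorhynchus,(Canis,Microtus)))),(((Otocyon,(Enhydra,(Arabidopsis,Homo))),((Corvus,Pan),(Lynx,Culex))),(Macaca,Betula))); the answer is its 19 terminal taxa in alphabetical order.

Arabidopsis, Avena, Betula, Canis, Clostridium, Corvus, Culex, Enhydra, Felis, Homo, Larix, Lynx, Macaca, Meleagris, Microtus, Oncorhynchus, Otocyon, Pan, Schizosaccharomyces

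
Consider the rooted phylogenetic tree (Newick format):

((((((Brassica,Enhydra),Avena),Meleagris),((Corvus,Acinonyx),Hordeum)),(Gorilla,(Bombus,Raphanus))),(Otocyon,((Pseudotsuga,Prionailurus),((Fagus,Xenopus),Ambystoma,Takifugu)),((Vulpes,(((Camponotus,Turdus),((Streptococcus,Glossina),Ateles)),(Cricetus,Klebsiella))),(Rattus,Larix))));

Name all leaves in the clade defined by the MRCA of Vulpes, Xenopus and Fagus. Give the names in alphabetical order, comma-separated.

Tracing Vulpes: it sits inside (Vulpes,(((Camponotus,Turdus),((Streptococcus,Glossina),Ateles)),(Cricetus,Klebsiella))).
Tracing Xenopus: it sits inside (Fagus,Xenopus).
Tracing Fagus: it sits inside (Fagus,Xenopus).
The smallest clade enclosing all 3 is (Otocyon,((Pseudotsuga,Prionailurus),((Fagus,Xenopus),Ambystoma,Takifugu)),((Vulpes,(((Camponotus,Turdus),((Streptococcus,Glossina),Ateles)),(Cricetus,Klebsiella))),(Rattus,Larix))); the answer is its 17 terminal taxa in alphabetical order.

Ambystoma, Ateles, Camponotus, Cricetus, Fagus, Glossina, Klebsiella, Larix, Otocyon, Prionailurus, Pseudotsuga, Rattus, Streptococcus, Takifugu, Turdus, Vulpes, Xenopus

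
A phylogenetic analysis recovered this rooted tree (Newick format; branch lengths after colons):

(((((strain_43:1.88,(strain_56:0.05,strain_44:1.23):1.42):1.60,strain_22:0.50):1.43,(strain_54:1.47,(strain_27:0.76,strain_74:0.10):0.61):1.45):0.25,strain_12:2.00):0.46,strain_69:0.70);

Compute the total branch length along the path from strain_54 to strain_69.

The path runs strain_54 → … → MRCA → … → strain_69; the MRCA is the root of the tree.
Branch lengths along that path: 1.47 + 1.45 + 0.25 + 0.46 + 0.70 = 4.33.

4.33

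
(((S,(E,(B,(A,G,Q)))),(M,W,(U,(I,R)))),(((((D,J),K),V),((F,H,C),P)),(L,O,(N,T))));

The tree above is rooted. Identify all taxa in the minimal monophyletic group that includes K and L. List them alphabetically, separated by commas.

C, D, F, H, J, K, L, N, O, P, T, V

Tracing K: it sits inside ((D,J),K).
Tracing L: it sits inside (L,O,(N,T)).
The smallest clade enclosing both is (((((D,J),K),V),((F,H,C),P)),(L,O,(N,T))); the answer is its 12 terminal taxa in alphabetical order.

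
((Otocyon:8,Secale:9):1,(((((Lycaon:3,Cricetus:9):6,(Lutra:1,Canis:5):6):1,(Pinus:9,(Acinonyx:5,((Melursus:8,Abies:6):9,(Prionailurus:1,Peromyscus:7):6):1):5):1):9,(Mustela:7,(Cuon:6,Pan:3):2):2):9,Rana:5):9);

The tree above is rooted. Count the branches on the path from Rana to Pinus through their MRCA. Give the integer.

5

The MRCA of Rana and Pinus is the node subtending (((((Lycaon,Cricetus),(Lutra,Canis)),(Pinus,(Acinonyx,((Melursus,Abies),(Prionailurus,Peromyscus))))),(Mustela,(Cuon,Pan))),Rana).
From Rana up to that node: 1 branch. From Pinus up to the same node: 4 branches. Total: 1 + 4 = 5.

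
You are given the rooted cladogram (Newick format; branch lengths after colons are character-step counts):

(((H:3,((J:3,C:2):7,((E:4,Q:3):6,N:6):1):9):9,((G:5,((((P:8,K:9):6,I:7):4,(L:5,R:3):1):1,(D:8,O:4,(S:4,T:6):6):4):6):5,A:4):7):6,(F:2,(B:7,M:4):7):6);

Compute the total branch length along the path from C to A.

38

The path runs C → … → MRCA → … → A; the MRCA is the node subtending ((H,((J,C),((E,Q),N))),((G,((((P,K),I),(L,R)),(D,O,(S,T)))),A)).
Branch lengths along that path: 2 + 7 + 9 + 9 + 7 + 4 = 38.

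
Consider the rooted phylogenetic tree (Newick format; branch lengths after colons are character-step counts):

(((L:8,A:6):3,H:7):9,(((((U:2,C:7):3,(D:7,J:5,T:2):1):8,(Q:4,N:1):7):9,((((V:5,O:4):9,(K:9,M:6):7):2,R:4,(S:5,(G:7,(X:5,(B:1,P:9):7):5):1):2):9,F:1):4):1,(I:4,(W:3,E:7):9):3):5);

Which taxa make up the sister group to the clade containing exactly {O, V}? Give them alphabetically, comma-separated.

K, M

The clade containing exactly {O, V} attaches to the tree at the node subtending ((V,O),(K,M)).
The other lineage descending from that same node — the sister group — is (K,M); its 2 tips in alphabetical order are the answer.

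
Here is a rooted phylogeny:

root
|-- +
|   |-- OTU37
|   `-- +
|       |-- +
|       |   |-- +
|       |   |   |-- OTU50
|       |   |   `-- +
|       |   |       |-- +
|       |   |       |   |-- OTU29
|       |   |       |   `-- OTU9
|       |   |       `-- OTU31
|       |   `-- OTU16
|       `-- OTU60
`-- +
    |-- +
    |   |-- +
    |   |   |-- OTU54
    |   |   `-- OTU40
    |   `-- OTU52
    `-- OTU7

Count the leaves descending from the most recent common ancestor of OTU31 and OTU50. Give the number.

4

The MRCA of OTU31 and OTU50 is the node subtending (OTU50,((OTU29,OTU9),OTU31)).
That clade contains 4 terminal taxa: OTU29, OTU31, OTU50, OTU9.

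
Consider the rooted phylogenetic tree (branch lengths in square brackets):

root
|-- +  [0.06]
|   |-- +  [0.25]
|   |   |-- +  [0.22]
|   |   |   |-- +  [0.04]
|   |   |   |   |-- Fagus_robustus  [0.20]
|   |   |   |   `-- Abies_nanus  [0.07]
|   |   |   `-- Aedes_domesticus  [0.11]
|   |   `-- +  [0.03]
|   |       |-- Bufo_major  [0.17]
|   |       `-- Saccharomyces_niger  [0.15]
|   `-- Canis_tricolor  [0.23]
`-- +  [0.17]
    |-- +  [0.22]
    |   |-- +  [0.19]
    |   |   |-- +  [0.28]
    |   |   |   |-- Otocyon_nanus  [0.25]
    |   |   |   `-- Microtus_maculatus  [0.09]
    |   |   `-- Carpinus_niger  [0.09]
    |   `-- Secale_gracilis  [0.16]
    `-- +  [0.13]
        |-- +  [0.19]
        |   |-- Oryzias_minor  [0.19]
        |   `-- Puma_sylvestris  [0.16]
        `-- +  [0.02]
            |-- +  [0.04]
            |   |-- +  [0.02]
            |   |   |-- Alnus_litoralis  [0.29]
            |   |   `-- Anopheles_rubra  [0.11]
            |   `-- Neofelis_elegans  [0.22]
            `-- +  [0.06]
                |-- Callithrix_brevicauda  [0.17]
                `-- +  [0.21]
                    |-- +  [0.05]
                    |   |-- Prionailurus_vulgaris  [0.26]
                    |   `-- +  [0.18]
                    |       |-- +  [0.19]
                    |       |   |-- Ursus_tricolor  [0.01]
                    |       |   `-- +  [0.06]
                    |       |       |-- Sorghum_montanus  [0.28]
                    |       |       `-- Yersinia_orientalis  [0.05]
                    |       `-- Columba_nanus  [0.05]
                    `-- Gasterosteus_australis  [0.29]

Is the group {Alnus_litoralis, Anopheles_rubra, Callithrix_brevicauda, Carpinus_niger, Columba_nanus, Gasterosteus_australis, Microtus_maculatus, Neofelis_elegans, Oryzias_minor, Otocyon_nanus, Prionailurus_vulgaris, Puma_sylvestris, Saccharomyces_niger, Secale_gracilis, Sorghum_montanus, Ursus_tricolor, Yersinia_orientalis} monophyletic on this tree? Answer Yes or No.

No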